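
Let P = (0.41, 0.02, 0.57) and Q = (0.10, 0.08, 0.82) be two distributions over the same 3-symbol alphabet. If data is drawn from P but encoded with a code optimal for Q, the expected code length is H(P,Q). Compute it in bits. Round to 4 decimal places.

H(P,Q) = −Σ p·log₂ q.
  −0.41·log₂(0.10) = 1.36199
  −0.02·log₂(0.08) = 0.07288
  −0.57·log₂(0.82) = 0.16319
H(P,Q) = 1.5981 bits.

1.5981 bits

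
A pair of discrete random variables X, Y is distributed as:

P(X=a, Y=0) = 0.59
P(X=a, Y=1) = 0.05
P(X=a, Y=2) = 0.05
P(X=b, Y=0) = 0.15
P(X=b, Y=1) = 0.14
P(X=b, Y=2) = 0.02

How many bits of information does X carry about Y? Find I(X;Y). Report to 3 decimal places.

Marginals: p(X) = (0.6900, 0.3100), p(Y) = (0.7400, 0.1900, 0.0700).
I(X;Y) = Σ p(x,y)·log₂[p(x,y)/(p(x)p(y))].
  (a,0): 0.59·log₂(1.1555) = 0.1230
  (a,1): 0.05·log₂(0.3814) = -0.0695
  (a,2): 0.05·log₂(1.0352) = 0.0025
  (b,0): 0.15·log₂(0.6539) = -0.0919
  (b,1): 0.14·log₂(2.3769) = 0.1749
  (b,2): 0.02·log₂(0.9217) = -0.0024
Sum = 0.137 bits.

0.137 bits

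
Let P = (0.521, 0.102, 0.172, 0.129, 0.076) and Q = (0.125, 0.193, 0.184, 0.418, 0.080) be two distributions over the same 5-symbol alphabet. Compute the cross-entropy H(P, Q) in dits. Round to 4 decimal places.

H(P,Q) = −Σ p·log₁₀ q.
  −0.521·log₁₀(0.125) = 0.47051
  −0.102·log₁₀(0.193) = 0.07287
  −0.172·log₁₀(0.184) = 0.12645
  −0.129·log₁₀(0.418) = 0.04887
  −0.076·log₁₀(0.080) = 0.08337
H(P,Q) = 0.8021 dits.

0.8021 dits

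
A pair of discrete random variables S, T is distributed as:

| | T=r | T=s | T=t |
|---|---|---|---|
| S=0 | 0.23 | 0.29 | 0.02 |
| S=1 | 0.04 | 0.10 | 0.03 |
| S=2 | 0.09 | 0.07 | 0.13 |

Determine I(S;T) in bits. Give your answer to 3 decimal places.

0.172 bits

Marginals: p(S) = (0.5400, 0.1700, 0.2900), p(T) = (0.3600, 0.4600, 0.1800).
I(S;T) = H(S) + H(T) − H(S,T).
H(S) = 1.4325, H(T) = 1.4913, H(S,T) = 2.7520.
I(S;T) = 1.4325 + 1.4913 − 2.7520 = 0.172 bits.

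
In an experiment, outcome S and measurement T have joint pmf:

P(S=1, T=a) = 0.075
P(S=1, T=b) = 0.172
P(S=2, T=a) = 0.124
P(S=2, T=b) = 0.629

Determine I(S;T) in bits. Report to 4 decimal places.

Marginals: p(S) = (0.2470, 0.7530), p(T) = (0.1990, 0.8010).
I(S;T) = H(S) + H(T) − H(S,T).
H(S) = 0.8065, H(T) = 0.7199, H(S,T) = 1.5112.
I(S;T) = 0.8065 + 0.7199 − 1.5112 = 0.0152 bits.

0.0152 bits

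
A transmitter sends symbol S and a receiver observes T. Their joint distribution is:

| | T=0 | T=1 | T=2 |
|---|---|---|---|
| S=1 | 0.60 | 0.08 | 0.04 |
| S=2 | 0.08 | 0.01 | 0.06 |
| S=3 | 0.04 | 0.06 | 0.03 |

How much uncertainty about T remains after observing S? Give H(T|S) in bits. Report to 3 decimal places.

Marginals: p(S) = (0.7200, 0.1500, 0.1300), p(T) = (0.7200, 0.1500, 0.1300).
H(T|S) = Σ p(S) · H(T|S=·).
  S=1: p=0.7200, H(T|S=1) = 0.8031
  S=2: p=0.1500, H(T|S=2) = 1.2729
  S=3: p=0.1300, H(T|S=3) = 1.5262
Weighted sum = 0.968 bits.

0.968 bits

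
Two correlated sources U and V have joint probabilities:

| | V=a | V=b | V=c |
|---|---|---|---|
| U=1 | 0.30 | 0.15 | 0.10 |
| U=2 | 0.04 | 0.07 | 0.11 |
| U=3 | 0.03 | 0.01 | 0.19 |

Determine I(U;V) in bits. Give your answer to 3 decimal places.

0.248 bits

Marginals: p(U) = (0.5500, 0.2200, 0.2300), p(V) = (0.3700, 0.2300, 0.4000).
I(U;V) = H(U) + H(V) − H(U,V).
H(U) = 1.4426, H(V) = 1.5472, H(U,V) = 2.7419.
I(U;V) = 1.4426 + 1.5472 − 2.7419 = 0.248 bits.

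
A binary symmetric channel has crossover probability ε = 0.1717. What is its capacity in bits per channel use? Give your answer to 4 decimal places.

Binary symmetric channel: C = 1 − h₂(ε) where h₂ is the binary entropy function.
h₂(0.1717) = −0.1717·log₂0.1717 − 0.8283·log₂0.8283 = 0.6616.
C = 1 − 0.6616 = 0.3384 bits per channel use.

0.3384 bits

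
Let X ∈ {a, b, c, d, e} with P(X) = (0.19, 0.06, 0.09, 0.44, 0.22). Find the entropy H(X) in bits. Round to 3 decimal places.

2.013 bits

H(X) = −Σ p·log₂ p.
  −(0.19)·log₂(0.19) = 0.4552
  −(0.06)·log₂(0.06) = 0.2435
  −(0.09)·log₂(0.09) = 0.3127
  −(0.44)·log₂(0.44) = 0.5211
  −(0.22)·log₂(0.22) = 0.4806
Sum: 0.4552 + 0.2435 + 0.3127 + 0.5211 + 0.4806 = 2.013 bits.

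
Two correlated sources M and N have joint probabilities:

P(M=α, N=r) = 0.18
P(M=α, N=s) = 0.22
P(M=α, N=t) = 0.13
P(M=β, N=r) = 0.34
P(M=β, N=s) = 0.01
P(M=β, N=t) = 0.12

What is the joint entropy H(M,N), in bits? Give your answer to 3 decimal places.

H(M,N) = −Σ p(x,y)·log₂ p(x,y) over all 6 cells.
  cell (α,r): −0.18·log₂0.18 = 0.4453
  cell (α,s): −0.22·log₂0.22 = 0.4806
  cell (α,t): −0.13·log₂0.13 = 0.3826
  cell (β,r): −0.34·log₂0.34 = 0.5292
  cell (β,s): −0.01·log₂0.01 = 0.0664
  cell (β,t): −0.12·log₂0.12 = 0.3671
Sum = 2.271 bits.

2.271 bits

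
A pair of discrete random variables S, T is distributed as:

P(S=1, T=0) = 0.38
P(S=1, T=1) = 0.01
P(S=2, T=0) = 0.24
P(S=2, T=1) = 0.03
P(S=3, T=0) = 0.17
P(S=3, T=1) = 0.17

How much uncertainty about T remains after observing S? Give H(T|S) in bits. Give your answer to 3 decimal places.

Marginals: p(S) = (0.3900, 0.2700, 0.3400), p(T) = (0.7900, 0.2100).
H(T|S) = Σ p(S) · H(T|S=·).
  S=1: p=0.3900, H(T|S=1) = 0.1720
  S=2: p=0.2700, H(T|S=2) = 0.5033
  S=3: p=0.3400, H(T|S=3) = 1.0000
Weighted sum = 0.543 bits.

0.543 bits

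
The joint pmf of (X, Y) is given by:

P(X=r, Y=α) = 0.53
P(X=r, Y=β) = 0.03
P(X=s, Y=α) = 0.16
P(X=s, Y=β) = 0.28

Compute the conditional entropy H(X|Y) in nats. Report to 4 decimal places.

0.4722 nats

Chain rule: H(X|Y) = H(X,Y) − H(Y).
Marginals: p(X) = (0.5600, 0.4400), p(Y) = (0.6900, 0.3100).
H(X,Y) = 1.0913 nats; H(Y) = 0.6191 nats.
H(X|Y) = 1.0913 − 0.6191 = 0.4722 nats.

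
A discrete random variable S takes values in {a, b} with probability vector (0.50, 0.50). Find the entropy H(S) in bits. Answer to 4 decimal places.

1.0000 bits

H(S) = −Σ p·log₂ p.
  −(0.50)·log₂(0.50) = 0.50000
  −(0.50)·log₂(0.50) = 0.50000
Sum: 0.50000 + 0.50000 = 1.0000 bits.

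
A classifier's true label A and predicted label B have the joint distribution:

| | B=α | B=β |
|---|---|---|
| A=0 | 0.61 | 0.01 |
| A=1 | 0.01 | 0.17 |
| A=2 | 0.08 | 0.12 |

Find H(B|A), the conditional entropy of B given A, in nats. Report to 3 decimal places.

0.224 nats

Marginals: p(A) = (0.6200, 0.1800, 0.2000), p(B) = (0.7000, 0.3000).
H(B|A) = Σ p(A) · H(B|A=·).
  A=0: p=0.6200, H(B|A=0) = 0.0826
  A=1: p=0.1800, H(B|A=1) = 0.2146
  A=2: p=0.2000, H(B|A=2) = 0.6730
Weighted sum = 0.224 nats.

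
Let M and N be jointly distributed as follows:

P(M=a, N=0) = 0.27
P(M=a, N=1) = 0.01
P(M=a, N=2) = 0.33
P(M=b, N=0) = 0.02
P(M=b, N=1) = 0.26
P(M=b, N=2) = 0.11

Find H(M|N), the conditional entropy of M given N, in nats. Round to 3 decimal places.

Chain rule: H(M|N) = H(M,N) − H(N).
Marginals: p(M) = (0.6100, 0.3900), p(N) = (0.2900, 0.2700, 0.4400).
H(M,N) = 1.4367 nats; H(N) = 1.0737 nats.
H(M|N) = 1.4367 − 1.0737 = 0.363 nats.

0.363 nats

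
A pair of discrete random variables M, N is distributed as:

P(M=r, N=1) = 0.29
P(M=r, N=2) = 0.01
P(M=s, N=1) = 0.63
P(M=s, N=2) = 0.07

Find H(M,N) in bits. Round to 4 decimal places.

H(M,N) = −Σ p(x,y)·log₂ p(x,y) over all 4 cells.
  cell (r,1): −0.29·log₂0.29 = 0.51790
  cell (r,2): −0.01·log₂0.01 = 0.06644
  cell (s,1): −0.63·log₂0.63 = 0.41994
  cell (s,2): −0.07·log₂0.07 = 0.26856
Sum = 1.2728 bits.

1.2728 bits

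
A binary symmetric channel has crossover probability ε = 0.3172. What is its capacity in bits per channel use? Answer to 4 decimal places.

Binary symmetric channel: C = 1 − h₂(ε) where h₂ is the binary entropy function.
h₂(0.3172) = −0.3172·log₂0.3172 − 0.6828·log₂0.6828 = 0.9013.
C = 1 − 0.9013 = 0.0987 bits per channel use.

0.0987 bits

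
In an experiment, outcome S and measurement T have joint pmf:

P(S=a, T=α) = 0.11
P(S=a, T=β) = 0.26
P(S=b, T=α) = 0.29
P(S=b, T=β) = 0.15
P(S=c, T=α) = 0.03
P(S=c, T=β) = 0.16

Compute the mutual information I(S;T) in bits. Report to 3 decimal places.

0.134 bits

Marginals: p(S) = (0.3700, 0.4400, 0.1900), p(T) = (0.4300, 0.5700).
I(S;T) = Σ p(x,y)·log₂[p(x,y)/(p(x)p(y))].
  (a,α): 0.11·log₂(0.6914) = -0.0586
  (a,β): 0.26·log₂(1.2328) = 0.0785
  (b,α): 0.29·log₂(1.5328) = 0.1787
  (b,β): 0.15·log₂(0.5981) = -0.1112
  (c,α): 0.03·log₂(0.3672) = -0.0434
  (c,β): 0.16·log₂(1.4774) = 0.0901
Sum = 0.134 bits.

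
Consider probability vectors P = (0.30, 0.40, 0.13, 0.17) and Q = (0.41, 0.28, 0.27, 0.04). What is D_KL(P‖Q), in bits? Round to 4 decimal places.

D(P‖Q) = Σ p·log₂(p/q).
  0.30·log₂(0.30/0.41) = -0.13520
  0.40·log₂(0.40/0.28) = 0.20583
  0.13·log₂(0.13/0.27) = -0.13708
  0.17·log₂(0.17/0.04) = 0.35487
D(P‖Q) = 0.2884 bits.

0.2884 bits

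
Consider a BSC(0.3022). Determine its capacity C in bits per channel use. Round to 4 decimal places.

0.1160 bits

Binary symmetric channel: C = 1 − h₂(ε) where h₂ is the binary entropy function.
h₂(0.3022) = −0.3022·log₂0.3022 − 0.6978·log₂0.6978 = 0.8840.
C = 1 − 0.8840 = 0.1160 bits per channel use.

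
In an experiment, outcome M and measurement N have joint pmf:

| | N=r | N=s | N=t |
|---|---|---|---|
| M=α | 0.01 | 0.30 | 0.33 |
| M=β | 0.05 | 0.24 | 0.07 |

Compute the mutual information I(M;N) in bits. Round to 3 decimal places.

Marginals: p(M) = (0.6400, 0.3600), p(N) = (0.0600, 0.5400, 0.4000).
I(M;N) = Σ p(x,y)·log₂[p(x,y)/(p(x)p(y))].
  (α,r): 0.01·log₂(0.2604) = -0.0194
  (α,s): 0.30·log₂(0.8681) = -0.0612
  (α,t): 0.33·log₂(1.2891) = 0.1209
  (β,r): 0.05·log₂(2.3148) = 0.0605
  (β,s): 0.24·log₂(1.2346) = 0.0730
  (β,t): 0.07·log₂(0.4861) = -0.0728
Sum = 0.101 bits.

0.101 bits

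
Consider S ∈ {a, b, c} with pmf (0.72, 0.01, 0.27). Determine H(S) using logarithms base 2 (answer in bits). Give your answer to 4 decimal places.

0.9177 bits

H(S) = −Σ p·log₂ p.
  −(0.72)·log₂(0.72) = 0.34123
  −(0.01)·log₂(0.01) = 0.06644
  −(0.27)·log₂(0.27) = 0.51002
Sum: 0.34123 + 0.06644 + 0.51002 = 0.9177 bits.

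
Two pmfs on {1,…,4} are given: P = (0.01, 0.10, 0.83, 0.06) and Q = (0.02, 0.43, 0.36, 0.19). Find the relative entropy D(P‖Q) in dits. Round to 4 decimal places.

0.2047 dits

D(P‖Q) = Σ p·log₁₀(p/q).
  0.01·log₁₀(0.01/0.02) = -0.00301
  0.10·log₁₀(0.10/0.43) = -0.06335
  0.83·log₁₀(0.83/0.36) = 0.30110
  0.06·log₁₀(0.06/0.19) = -0.03004
D(P‖Q) = 0.2047 dits.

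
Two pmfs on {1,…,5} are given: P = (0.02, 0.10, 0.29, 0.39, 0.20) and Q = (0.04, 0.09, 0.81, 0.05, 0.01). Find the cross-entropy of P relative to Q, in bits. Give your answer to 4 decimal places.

H(P,Q) = −Σ p·log₂ q.
  −0.02·log₂(0.04) = 0.09288
  −0.10·log₂(0.09) = 0.34739
  −0.29·log₂(0.81) = 0.08816
  −0.39·log₂(0.05) = 1.68555
  −0.20·log₂(0.01) = 1.32877
H(P,Q) = 3.5428 bits.

3.5428 bits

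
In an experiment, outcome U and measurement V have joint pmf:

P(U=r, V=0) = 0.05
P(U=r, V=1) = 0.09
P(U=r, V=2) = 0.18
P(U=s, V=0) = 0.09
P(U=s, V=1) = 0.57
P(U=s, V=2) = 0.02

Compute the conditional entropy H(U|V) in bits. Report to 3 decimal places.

Chain rule: H(U|V) = H(U,V) − H(V).
Marginals: p(U) = (0.3200, 0.6800), p(V) = (0.1400, 0.6600, 0.2000).
H(U,V) = 1.8618 bits; H(V) = 1.2571 bits.
H(U|V) = 1.8618 − 1.2571 = 0.605 bits.

0.605 bits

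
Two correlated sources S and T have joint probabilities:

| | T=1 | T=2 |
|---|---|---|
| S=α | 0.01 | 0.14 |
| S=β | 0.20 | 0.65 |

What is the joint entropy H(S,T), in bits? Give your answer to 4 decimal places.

H(S,T) = −Σ p(x,y)·log₂ p(x,y) over all 4 cells.
  cell (α,1): −0.01·log₂0.01 = 0.06644
  cell (α,2): −0.14·log₂0.14 = 0.39711
  cell (β,1): −0.20·log₂0.20 = 0.46439
  cell (β,2): −0.65·log₂0.65 = 0.40397
Sum = 1.3319 bits.

1.3319 bits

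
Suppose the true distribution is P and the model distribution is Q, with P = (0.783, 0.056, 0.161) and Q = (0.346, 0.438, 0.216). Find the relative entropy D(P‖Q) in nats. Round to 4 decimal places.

0.4770 nats

D(P‖Q) = Σ p·ln(p/q).
  0.783·ln(0.783/0.346) = 0.63947
  0.056·ln(0.056/0.438) = -0.11518
  0.161·ln(0.161/0.216) = -0.04731
D(P‖Q) = 0.4770 nats.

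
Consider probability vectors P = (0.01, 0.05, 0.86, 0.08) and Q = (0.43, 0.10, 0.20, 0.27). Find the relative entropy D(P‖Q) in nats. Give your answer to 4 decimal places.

D(P‖Q) = Σ p·ln(p/q).
  0.01·ln(0.01/0.43) = -0.03761
  0.05·ln(0.05/0.10) = -0.03466
  0.86·ln(0.86/0.20) = 1.25441
  0.08·ln(0.08/0.27) = -0.09731
D(P‖Q) = 1.0848 nats.

1.0848 nats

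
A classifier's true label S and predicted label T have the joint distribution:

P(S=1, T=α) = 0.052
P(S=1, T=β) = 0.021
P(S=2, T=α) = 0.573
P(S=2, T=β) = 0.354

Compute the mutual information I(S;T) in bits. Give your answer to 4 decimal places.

0.0019 bits

Marginals: p(S) = (0.0730, 0.9270), p(T) = (0.6250, 0.3750).
I(S;T) = H(S) + H(T) − H(S,T).
H(S) = 0.3770, H(T) = 0.9544, H(S,T) = 1.3295.
I(S;T) = 0.3770 + 0.9544 − 1.3295 = 0.0019 bits.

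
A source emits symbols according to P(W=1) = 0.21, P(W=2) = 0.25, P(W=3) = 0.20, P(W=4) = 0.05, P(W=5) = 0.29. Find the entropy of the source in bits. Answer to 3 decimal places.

2.171 bits

H(W) = −Σ p·log₂ p.
  −(0.21)·log₂(0.21) = 0.4728
  −(0.25)·log₂(0.25) = 0.5000
  −(0.20)·log₂(0.20) = 0.4644
  −(0.05)·log₂(0.05) = 0.2161
  −(0.29)·log₂(0.29) = 0.5179
Sum: 0.4728 + 0.5000 + 0.4644 + 0.2161 + 0.5179 = 2.171 bits.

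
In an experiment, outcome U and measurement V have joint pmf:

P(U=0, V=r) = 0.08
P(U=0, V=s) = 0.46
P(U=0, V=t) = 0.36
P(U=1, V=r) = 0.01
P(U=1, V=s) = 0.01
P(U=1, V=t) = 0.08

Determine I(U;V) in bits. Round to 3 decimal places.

Marginals: p(U) = (0.9000, 0.1000), p(V) = (0.0900, 0.4700, 0.4400).
I(U;V) = H(U) + H(V) − H(U,V).
H(U) = 0.4690, H(V) = 1.3458, H(U,V) = 1.7618.
I(U;V) = 0.4690 + 1.3458 − 1.7618 = 0.053 bits.

0.053 bits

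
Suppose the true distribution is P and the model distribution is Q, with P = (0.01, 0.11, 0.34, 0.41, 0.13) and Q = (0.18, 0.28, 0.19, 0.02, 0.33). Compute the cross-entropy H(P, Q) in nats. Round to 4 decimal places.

2.4699 nats

H(P,Q) = −Σ p·ln q.
  −0.01·ln(0.18) = 0.01715
  −0.11·ln(0.28) = 0.14003
  −0.34·ln(0.19) = 0.56465
  −0.41·ln(0.02) = 1.60393
  −0.13·ln(0.33) = 0.14413
H(P,Q) = 2.4699 nats.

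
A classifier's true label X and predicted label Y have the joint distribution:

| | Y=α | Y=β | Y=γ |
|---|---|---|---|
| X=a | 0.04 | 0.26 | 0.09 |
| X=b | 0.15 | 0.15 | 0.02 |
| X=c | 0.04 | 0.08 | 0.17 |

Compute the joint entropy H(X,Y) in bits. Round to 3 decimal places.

2.850 bits

H(X,Y) = −Σ p(x,y)·log₂ p(x,y) over all 9 cells.
  cell (a,α): −0.04·log₂0.04 = 0.1858
  cell (a,β): −0.26·log₂0.26 = 0.5053
  cell (a,γ): −0.09·log₂0.09 = 0.3127
  cell (b,α): −0.15·log₂0.15 = 0.4105
  cell (b,β): −0.15·log₂0.15 = 0.4105
  cell (b,γ): −0.02·log₂0.02 = 0.1129
  cell (c,α): −0.04·log₂0.04 = 0.1858
  cell (c,β): −0.08·log₂0.08 = 0.2915
  cell (c,γ): −0.17·log₂0.17 = 0.4346
Sum = 2.850 bits.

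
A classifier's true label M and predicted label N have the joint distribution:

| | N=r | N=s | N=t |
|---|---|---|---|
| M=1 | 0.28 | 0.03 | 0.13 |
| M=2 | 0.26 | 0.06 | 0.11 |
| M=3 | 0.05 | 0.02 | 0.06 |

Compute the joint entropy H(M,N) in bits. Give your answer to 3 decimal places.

H(M,N) = −Σ p(x,y)·log₂ p(x,y) over all 9 cells.
  cell (1,r): −0.28·log₂0.28 = 0.5142
  cell (1,s): −0.03·log₂0.03 = 0.1518
  cell (1,t): −0.13·log₂0.13 = 0.3826
  cell (2,r): −0.26·log₂0.26 = 0.5053
  cell (2,s): −0.06·log₂0.06 = 0.2435
  cell (2,t): −0.11·log₂0.11 = 0.3503
  cell (3,r): −0.05·log₂0.05 = 0.2161
  cell (3,s): −0.02·log₂0.02 = 0.1129
  cell (3,t): −0.06·log₂0.06 = 0.2435
Sum = 2.720 bits.

2.720 bits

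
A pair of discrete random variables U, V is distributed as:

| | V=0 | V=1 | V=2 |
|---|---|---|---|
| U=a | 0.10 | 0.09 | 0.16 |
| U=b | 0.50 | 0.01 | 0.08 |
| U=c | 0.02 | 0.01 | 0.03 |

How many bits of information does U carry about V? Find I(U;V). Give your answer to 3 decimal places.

Marginals: p(U) = (0.3500, 0.5900, 0.0600), p(V) = (0.6200, 0.1100, 0.2700).
I(U;V) = Σ p(x,y)·log₂[p(x,y)/(p(x)p(y))].
  (a,0): 0.10·log₂(0.4608) = -0.1118
  (a,1): 0.09·log₂(2.3377) = 0.1103
  (a,2): 0.16·log₂(1.6931) = 0.1215
  (b,0): 0.50·log₂(1.3669) = 0.2254
  (b,1): 0.01·log₂(0.1541) = -0.0270
  (b,2): 0.08·log₂(0.5022) = -0.0795
  (c,0): 0.02·log₂(0.5376) = -0.0179
  (c,1): 0.01·log₂(1.5152) = 0.0060
  (c,2): 0.03·log₂(1.8519) = 0.0267
Sum = 0.254 bits.

0.254 bits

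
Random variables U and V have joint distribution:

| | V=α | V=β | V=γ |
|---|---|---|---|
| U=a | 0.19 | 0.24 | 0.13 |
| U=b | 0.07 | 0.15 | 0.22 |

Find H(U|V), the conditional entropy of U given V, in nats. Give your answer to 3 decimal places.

Marginals: p(U) = (0.5600, 0.4400), p(V) = (0.2600, 0.3900, 0.3500).
H(U|V) = Σ p(V) · H(U|V=·).
  V=α: p=0.2600, H(U|V=α) = 0.5825
  V=β: p=0.3900, H(U|V=β) = 0.6663
  V=γ: p=0.3500, H(U|V=γ) = 0.6597
Weighted sum = 0.642 nats.

0.642 nats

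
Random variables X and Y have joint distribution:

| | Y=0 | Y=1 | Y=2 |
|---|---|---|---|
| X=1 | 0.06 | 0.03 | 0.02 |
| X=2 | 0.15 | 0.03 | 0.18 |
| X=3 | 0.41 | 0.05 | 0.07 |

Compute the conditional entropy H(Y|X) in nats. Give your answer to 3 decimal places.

0.805 nats

Chain rule: H(Y|X) = H(X,Y) − H(X).
Marginals: p(X) = (0.1100, 0.3600, 0.5300), p(Y) = (0.6200, 0.1100, 0.2700).
H(X,Y) = 1.7522 nats; H(X) = 0.9471 nats.
H(Y|X) = 1.7522 − 0.9471 = 0.805 nats.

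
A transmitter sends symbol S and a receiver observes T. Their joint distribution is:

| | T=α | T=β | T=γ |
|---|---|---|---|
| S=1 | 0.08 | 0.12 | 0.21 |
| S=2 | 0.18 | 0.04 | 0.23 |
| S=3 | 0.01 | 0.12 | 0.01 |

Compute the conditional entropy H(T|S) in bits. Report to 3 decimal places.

Marginals: p(S) = (0.4100, 0.4500, 0.1400), p(T) = (0.2700, 0.2800, 0.4500).
H(T|S) = Σ p(S) · H(T|S=·).
  S=1: p=0.4100, H(T|S=1) = 1.4732
  S=2: p=0.4500, H(T|S=2) = 1.3341
  S=3: p=0.1400, H(T|S=3) = 0.7345
Weighted sum = 1.307 bits.

1.307 bits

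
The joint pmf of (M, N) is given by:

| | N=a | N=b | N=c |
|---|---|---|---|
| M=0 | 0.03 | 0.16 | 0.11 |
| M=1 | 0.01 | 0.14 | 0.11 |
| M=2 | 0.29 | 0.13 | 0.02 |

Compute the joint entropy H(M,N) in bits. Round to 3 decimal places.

H(M,N) = −Σ p(x,y)·log₂ p(x,y) over all 9 cells.
  cell (0,a): −0.03·log₂0.03 = 0.1518
  cell (0,b): −0.16·log₂0.16 = 0.4230
  cell (0,c): −0.11·log₂0.11 = 0.3503
  cell (1,a): −0.01·log₂0.01 = 0.0664
  cell (1,b): −0.14·log₂0.14 = 0.3971
  cell (1,c): −0.11·log₂0.11 = 0.3503
  cell (2,a): −0.29·log₂0.29 = 0.5179
  cell (2,b): −0.13·log₂0.13 = 0.3826
  cell (2,c): −0.02·log₂0.02 = 0.1129
Sum = 2.752 bits.

2.752 bits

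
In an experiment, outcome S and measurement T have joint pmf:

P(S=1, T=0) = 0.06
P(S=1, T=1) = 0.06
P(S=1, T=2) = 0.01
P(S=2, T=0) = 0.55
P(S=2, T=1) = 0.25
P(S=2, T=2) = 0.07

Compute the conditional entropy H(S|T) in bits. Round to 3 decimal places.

Marginals: p(S) = (0.1300, 0.8700), p(T) = (0.6100, 0.3100, 0.0800).
H(S|T) = Σ p(T) · H(S|T=·).
  T=0: p=0.6100, H(S|T=0) = 0.4638
  T=1: p=0.3100, H(S|T=1) = 0.7088
  T=2: p=0.0800, H(S|T=2) = 0.5436
Weighted sum = 0.546 bits.

0.546 bits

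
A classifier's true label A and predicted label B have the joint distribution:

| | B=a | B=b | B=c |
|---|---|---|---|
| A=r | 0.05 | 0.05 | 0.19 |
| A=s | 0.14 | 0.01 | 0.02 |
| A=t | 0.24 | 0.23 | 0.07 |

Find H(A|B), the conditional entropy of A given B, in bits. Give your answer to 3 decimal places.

Marginals: p(A) = (0.2900, 0.1700, 0.5400), p(B) = (0.4300, 0.2900, 0.2800).
H(A|B) = Σ p(B) · H(A|B=·).
  B=a: p=0.4300, H(A|B=a) = 1.3576
  B=b: p=0.2900, H(A|B=b) = 0.8700
  B=c: p=0.2800, H(A|B=c) = 1.1516
Weighted sum = 1.159 bits.

1.159 bits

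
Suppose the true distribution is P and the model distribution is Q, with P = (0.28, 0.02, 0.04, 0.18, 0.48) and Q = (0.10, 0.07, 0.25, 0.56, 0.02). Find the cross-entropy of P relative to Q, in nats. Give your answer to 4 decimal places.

2.7355 nats

H(P,Q) = −Σ p·ln q.
  −0.28·ln(0.10) = 0.64472
  −0.02·ln(0.07) = 0.05319
  −0.04·ln(0.25) = 0.05545
  −0.18·ln(0.56) = 0.10437
  −0.48·ln(0.02) = 1.87777
H(P,Q) = 2.7355 nats.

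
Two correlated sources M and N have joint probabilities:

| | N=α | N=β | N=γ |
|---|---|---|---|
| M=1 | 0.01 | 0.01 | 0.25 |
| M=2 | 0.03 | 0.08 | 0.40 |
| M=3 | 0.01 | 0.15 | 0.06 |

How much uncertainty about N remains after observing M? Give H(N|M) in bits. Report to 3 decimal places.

Marginals: p(M) = (0.2700, 0.5100, 0.2200), p(N) = (0.0500, 0.2400, 0.7100).
H(N|M) = Σ p(M) · H(N|M=·).
  M=1: p=0.2700, H(N|M=1) = 0.4550
  M=2: p=0.5100, H(N|M=2) = 0.9345
  M=3: p=0.2200, H(N|M=3) = 1.0907
Weighted sum = 0.839 bits.

0.839 bits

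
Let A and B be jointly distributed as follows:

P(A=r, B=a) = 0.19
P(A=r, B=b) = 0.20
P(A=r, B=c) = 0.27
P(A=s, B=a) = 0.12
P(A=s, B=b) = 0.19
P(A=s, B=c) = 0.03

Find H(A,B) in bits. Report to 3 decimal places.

2.404 bits

H(A,B) = −Σ p(x,y)·log₂ p(x,y) over all 6 cells.
  cell (r,a): −0.19·log₂0.19 = 0.4552
  cell (r,b): −0.20·log₂0.20 = 0.4644
  cell (r,c): −0.27·log₂0.27 = 0.5100
  cell (s,a): −0.12·log₂0.12 = 0.3671
  cell (s,b): −0.19·log₂0.19 = 0.4552
  cell (s,c): −0.03·log₂0.03 = 0.1518
Sum = 2.404 bits.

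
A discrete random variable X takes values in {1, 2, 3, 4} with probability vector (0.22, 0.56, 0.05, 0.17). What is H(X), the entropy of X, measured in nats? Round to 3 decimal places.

H(X) = −Σ p·ln p.
  −(0.22)·ln(0.22) = 0.3331
  −(0.56)·ln(0.56) = 0.3247
  −(0.05)·ln(0.05) = 0.1498
  −(0.17)·ln(0.17) = 0.3012
Sum: 0.3331 + 0.3247 + 0.1498 + 0.3012 = 1.109 nats.

1.109 nats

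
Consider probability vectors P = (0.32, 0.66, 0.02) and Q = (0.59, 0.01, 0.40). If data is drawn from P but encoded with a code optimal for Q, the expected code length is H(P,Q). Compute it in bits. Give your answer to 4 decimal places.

4.6550 bits

H(P,Q) = −Σ p·log₂ q.
  −0.32·log₂(0.59) = 0.24359
  −0.66·log₂(0.01) = 4.38495
  −0.02·log₂(0.40) = 0.02644
H(P,Q) = 4.6550 bits.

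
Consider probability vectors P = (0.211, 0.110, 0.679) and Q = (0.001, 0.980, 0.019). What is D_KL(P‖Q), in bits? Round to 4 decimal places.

4.7853 bits

D(P‖Q) = Σ p·log₂(p/q).
  0.211·log₂(0.211/0.001) = 1.62915
  0.110·log₂(0.110/0.980) = -0.34708
  0.679·log₂(0.679/0.019) = 3.50319
D(P‖Q) = 4.7853 bits.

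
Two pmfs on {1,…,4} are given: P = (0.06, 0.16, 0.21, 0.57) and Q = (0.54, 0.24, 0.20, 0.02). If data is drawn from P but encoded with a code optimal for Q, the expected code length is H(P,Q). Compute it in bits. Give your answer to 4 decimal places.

H(P,Q) = −Σ p·log₂ q.
  −0.06·log₂(0.54) = 0.05334
  −0.16·log₂(0.24) = 0.32942
  −0.21·log₂(0.20) = 0.48760
  −0.57·log₂(0.02) = 3.21700
H(P,Q) = 4.0874 bits.

4.0874 bits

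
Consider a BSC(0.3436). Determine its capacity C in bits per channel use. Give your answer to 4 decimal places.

0.0718 bits

Binary symmetric channel: C = 1 − h₂(ε) where h₂ is the binary entropy function.
h₂(0.3436) = −0.3436·log₂0.3436 − 0.6564·log₂0.6564 = 0.9282.
C = 1 − 0.9282 = 0.0718 bits per channel use.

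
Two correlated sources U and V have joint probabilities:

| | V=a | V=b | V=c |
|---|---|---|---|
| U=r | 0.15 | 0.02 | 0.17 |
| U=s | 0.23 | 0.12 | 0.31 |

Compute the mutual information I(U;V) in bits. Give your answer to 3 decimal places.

0.024 bits

Marginals: p(U) = (0.3400, 0.6600), p(V) = (0.3800, 0.1400, 0.4800).
I(U;V) = H(U) + H(V) − H(U,V).
H(U) = 0.9248, H(V) = 1.4358, H(U,V) = 2.3365.
I(U;V) = 0.9248 + 1.4358 − 2.3365 = 0.024 bits.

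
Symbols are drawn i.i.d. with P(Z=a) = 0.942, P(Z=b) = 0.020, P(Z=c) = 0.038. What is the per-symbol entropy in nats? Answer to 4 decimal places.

H(Z) = −Σ p·ln p.
  −(0.942)·ln(0.942) = 0.05628
  −(0.020)·ln(0.020) = 0.07824
  −(0.038)·ln(0.038) = 0.12427
Sum: 0.05628 + 0.07824 + 0.12427 = 0.2588 nats.

0.2588 nats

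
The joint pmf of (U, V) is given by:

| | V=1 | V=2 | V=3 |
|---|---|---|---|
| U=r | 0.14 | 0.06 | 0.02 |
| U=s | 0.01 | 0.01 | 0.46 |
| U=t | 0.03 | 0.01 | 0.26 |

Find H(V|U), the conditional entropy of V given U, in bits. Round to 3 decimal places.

0.615 bits

Marginals: p(U) = (0.2200, 0.4800, 0.3000), p(V) = (0.1800, 0.0800, 0.7400).
H(V|U) = Σ p(U) · H(V|U=·).
  U=r: p=0.2200, H(V|U=r) = 1.2407
  U=s: p=0.4800, H(V|U=s) = 0.2915
  U=t: p=0.3000, H(V|U=t) = 0.6747
Weighted sum = 0.615 bits.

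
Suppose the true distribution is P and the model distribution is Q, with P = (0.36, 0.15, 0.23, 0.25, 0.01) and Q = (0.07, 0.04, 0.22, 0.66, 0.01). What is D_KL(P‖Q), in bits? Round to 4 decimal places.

D(P‖Q) = Σ p·log₂(p/q).
  0.36·log₂(0.36/0.07) = 0.85053
  0.15·log₂(0.15/0.04) = 0.28603
  0.23·log₂(0.23/0.22) = 0.01475
  0.25·log₂(0.25/0.66) = -0.35013
  0.01·log₂(0.01/0.01) = 0.00000
D(P‖Q) = 0.8012 bits.

0.8012 bits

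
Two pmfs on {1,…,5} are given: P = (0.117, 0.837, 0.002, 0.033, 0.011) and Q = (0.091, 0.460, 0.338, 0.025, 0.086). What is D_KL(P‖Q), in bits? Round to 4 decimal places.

D(P‖Q) = Σ p·log₂(p/q).
  0.117·log₂(0.117/0.091) = 0.04242
  0.837·log₂(0.837/0.460) = 0.72283
  0.002·log₂(0.002/0.338) = -0.01480
  0.033·log₂(0.033/0.025) = 0.01322
  0.011·log₂(0.011/0.086) = -0.03264
D(P‖Q) = 0.7310 bits.

0.7310 bits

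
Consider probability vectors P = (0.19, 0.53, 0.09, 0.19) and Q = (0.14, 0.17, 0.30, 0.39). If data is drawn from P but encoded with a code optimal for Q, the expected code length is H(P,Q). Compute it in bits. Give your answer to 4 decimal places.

H(P,Q) = −Σ p·log₂ q.
  −0.19·log₂(0.14) = 0.53894
  −0.53·log₂(0.17) = 1.35489
  −0.09·log₂(0.30) = 0.15633
  −0.19·log₂(0.39) = 0.25811
H(P,Q) = 2.3083 bits.

2.3083 bits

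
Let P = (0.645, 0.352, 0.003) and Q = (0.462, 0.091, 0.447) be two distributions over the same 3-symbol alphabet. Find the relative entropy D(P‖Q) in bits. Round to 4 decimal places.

0.9758 bits

D(P‖Q) = Σ p·log₂(p/q).
  0.645·log₂(0.645/0.462) = 0.31051
  0.352·log₂(0.352/0.091) = 0.68698
  0.003·log₂(0.003/0.447) = -0.02166
D(P‖Q) = 0.9758 bits.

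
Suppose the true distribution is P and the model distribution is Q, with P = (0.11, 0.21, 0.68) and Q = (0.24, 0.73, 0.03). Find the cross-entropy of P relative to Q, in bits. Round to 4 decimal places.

H(P,Q) = −Σ p·log₂ q.
  −0.11·log₂(0.24) = 0.22648
  −0.21·log₂(0.73) = 0.09535
  −0.68·log₂(0.03) = 3.44005
H(P,Q) = 3.7619 bits.

3.7619 bits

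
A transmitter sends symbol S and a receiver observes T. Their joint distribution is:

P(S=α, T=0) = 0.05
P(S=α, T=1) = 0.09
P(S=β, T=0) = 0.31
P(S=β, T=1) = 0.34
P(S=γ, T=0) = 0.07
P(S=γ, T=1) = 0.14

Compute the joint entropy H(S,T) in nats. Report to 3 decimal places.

H(S,T) = −Σ p(x,y)·ln p(x,y) over all 6 cells.
  cell (α,0): −0.05·ln0.05 = 0.1498
  cell (α,1): −0.09·ln0.09 = 0.2167
  cell (β,0): −0.31·ln0.31 = 0.3631
  cell (β,1): −0.34·ln0.34 = 0.3668
  cell (γ,0): −0.07·ln0.07 = 0.1861
  cell (γ,1): −0.14·ln0.14 = 0.2753
Sum = 1.558 nats.

1.558 nats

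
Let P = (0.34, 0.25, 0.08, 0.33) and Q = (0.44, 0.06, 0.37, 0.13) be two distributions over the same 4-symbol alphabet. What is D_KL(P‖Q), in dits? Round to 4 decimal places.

0.1972 dits

D(P‖Q) = Σ p·log₁₀(p/q).
  0.34·log₁₀(0.34/0.44) = -0.03807
  0.25·log₁₀(0.25/0.06) = 0.15495
  0.08·log₁₀(0.08/0.37) = -0.05321
  0.33·log₁₀(0.33/0.13) = 0.13351
D(P‖Q) = 0.1972 dits.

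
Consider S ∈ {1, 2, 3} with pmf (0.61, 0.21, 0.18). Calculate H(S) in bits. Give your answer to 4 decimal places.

1.3531 bits

H(S) = −Σ p·log₂ p.
  −(0.61)·log₂(0.61) = 0.43500
  −(0.21)·log₂(0.21) = 0.47282
  −(0.18)·log₂(0.18) = 0.44531
Sum: 0.43500 + 0.47282 + 0.44531 = 1.3531 bits.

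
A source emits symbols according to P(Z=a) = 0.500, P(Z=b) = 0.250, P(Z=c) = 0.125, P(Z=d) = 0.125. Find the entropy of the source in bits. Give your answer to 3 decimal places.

1.750 bits

H(Z) = −Σ p·log₂ p.
  −(0.500)·log₂(0.500) = 0.5000
  −(0.250)·log₂(0.250) = 0.5000
  −(0.125)·log₂(0.125) = 0.3750
  −(0.125)·log₂(0.125) = 0.3750
Sum: 0.5000 + 0.5000 + 0.3750 + 0.3750 = 1.750 bits.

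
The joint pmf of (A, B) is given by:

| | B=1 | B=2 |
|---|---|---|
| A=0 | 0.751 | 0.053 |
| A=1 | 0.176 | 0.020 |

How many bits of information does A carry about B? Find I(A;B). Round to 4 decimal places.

0.0020 bits

Marginals: p(A) = (0.8040, 0.1960), p(B) = (0.9270, 0.0730).
I(A;B) = H(A) + H(B) − H(A,B).
H(A) = 0.7139, H(B) = 0.3770, H(A,B) = 1.0889.
I(A;B) = 0.7139 + 0.3770 − 1.0889 = 0.0020 bits.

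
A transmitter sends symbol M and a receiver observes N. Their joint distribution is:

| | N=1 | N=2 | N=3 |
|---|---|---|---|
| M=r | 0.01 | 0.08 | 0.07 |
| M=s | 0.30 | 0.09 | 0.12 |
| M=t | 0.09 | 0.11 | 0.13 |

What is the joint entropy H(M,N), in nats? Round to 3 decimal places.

H(M,N) = −Σ p(x,y)·ln p(x,y) over all 9 cells.
  cell (r,1): −0.01·ln0.01 = 0.0461
  cell (r,2): −0.08·ln0.08 = 0.2021
  cell (r,3): −0.07·ln0.07 = 0.1861
  cell (s,1): −0.30·ln0.30 = 0.3612
  cell (s,2): −0.09·ln0.09 = 0.2167
  cell (s,3): −0.12·ln0.12 = 0.2544
  cell (t,1): −0.09·ln0.09 = 0.2167
  cell (t,2): −0.11·ln0.11 = 0.2428
  cell (t,3): −0.13·ln0.13 = 0.2652
Sum = 1.991 nats.

1.991 nats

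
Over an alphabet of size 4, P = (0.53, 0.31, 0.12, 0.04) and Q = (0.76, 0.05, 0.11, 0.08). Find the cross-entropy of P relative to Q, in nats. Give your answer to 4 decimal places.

1.4400 nats

H(P,Q) = −Σ p·ln q.
  −0.53·ln(0.76) = 0.14545
  −0.31·ln(0.05) = 0.92868
  −0.12·ln(0.11) = 0.26487
  −0.04·ln(0.08) = 0.10103
H(P,Q) = 1.4400 nats.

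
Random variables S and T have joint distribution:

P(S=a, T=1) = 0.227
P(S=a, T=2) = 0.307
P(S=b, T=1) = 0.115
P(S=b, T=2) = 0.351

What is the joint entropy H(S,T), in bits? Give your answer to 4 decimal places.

1.8976 bits

H(S,T) = −Σ p(x,y)·log₂ p(x,y) over all 4 cells.
  cell (a,1): −0.227·log₂0.227 = 0.48561
  cell (a,2): −0.307·log₂0.307 = 0.52303
  cell (b,1): −0.115·log₂0.115 = 0.35883
  cell (b,2): −0.351·log₂0.351 = 0.53017
Sum = 1.8976 bits.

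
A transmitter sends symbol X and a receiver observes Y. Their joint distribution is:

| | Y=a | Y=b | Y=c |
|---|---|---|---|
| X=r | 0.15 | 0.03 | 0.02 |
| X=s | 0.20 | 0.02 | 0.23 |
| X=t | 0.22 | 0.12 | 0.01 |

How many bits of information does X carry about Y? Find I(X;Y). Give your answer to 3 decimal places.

0.261 bits

Marginals: p(X) = (0.2000, 0.4500, 0.3500), p(Y) = (0.5700, 0.1700, 0.2600).
I(X;Y) = H(X) + H(Y) − H(X,Y).
H(X) = 1.5129, H(Y) = 1.4021, H(X,Y) = 2.6542.
I(X;Y) = 1.5129 + 1.4021 − 2.6542 = 0.261 bits.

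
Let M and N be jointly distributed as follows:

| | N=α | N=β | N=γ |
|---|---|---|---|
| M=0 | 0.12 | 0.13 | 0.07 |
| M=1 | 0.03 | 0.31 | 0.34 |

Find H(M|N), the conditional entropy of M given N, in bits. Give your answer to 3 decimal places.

Chain rule: H(M|N) = H(M,N) − H(N).
Marginals: p(M) = (0.3200, 0.6800), p(N) = (0.1500, 0.4400, 0.4100).
H(M,N) = 2.2230 bits; H(N) = 1.4591 bits.
H(M|N) = 2.2230 − 1.4591 = 0.764 bits.

0.764 bits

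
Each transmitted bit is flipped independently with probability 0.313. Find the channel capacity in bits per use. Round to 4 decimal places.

Binary symmetric channel: C = 1 − h₂(ε) where h₂ is the binary entropy function.
h₂(0.313) = −0.313·log₂0.313 − 0.687·log₂0.687 = 0.8966.
C = 1 − 0.8966 = 0.1034 bits per channel use.

0.1034 bits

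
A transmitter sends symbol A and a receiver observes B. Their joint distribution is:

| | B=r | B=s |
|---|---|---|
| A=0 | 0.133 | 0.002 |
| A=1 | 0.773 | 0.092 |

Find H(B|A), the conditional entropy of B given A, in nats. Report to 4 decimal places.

Marginals: p(A) = (0.1350, 0.8650), p(B) = (0.9060, 0.0940).
H(B|A) = Σ p(A) · H(B|A=·).
  A=0: p=0.1350, H(B|A=0) = 0.0771
  A=1: p=0.8650, H(B|A=1) = 0.3388
Weighted sum = 0.3035 nats.

0.3035 nats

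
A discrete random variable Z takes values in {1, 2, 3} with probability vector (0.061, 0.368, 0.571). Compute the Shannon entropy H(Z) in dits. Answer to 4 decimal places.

0.3728 dits

H(Z) = −Σ p·log₁₀ p.
  −(0.061)·log₁₀(0.061) = 0.07409
  −(0.368)·log₁₀(0.368) = 0.15977
  −(0.571)·log₁₀(0.571) = 0.13896
Sum: 0.07409 + 0.15977 + 0.13896 = 0.3728 dits.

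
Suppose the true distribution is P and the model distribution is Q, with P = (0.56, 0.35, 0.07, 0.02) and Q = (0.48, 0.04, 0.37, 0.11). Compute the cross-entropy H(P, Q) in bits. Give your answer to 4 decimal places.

H(P,Q) = −Σ p·log₂ q.
  −0.56·log₂(0.48) = 0.59298
  −0.35·log₂(0.04) = 1.62535
  −0.07·log₂(0.37) = 0.10041
  −0.02·log₂(0.11) = 0.06369
H(P,Q) = 2.3824 bits.

2.3824 bits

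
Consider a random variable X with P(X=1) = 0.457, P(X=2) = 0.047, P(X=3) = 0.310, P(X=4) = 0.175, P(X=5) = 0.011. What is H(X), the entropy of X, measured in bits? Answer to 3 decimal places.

1.759 bits

H(X) = −Σ p·log₂ p.
  −(0.457)·log₂(0.457) = 0.5163
  −(0.047)·log₂(0.047) = 0.2073
  −(0.310)·log₂(0.310) = 0.5238
  −(0.175)·log₂(0.175) = 0.4401
  −(0.011)·log₂(0.011) = 0.0716
Sum: 0.5163 + 0.2073 + 0.5238 + 0.4401 + 0.0716 = 1.759 bits.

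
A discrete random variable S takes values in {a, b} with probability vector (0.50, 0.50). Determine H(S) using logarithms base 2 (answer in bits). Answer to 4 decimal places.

1.0000 bits

H(S) = −Σ p·log₂ p.
  −(0.50)·log₂(0.50) = 0.50000
  −(0.50)·log₂(0.50) = 0.50000
Sum: 0.50000 + 0.50000 = 1.0000 bits.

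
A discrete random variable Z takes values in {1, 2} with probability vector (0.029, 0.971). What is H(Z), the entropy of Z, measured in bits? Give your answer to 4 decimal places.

H(Z) = −Σ p·log₂ p.
  −(0.029)·log₂(0.029) = 0.14813
  −(0.971)·log₂(0.971) = 0.04123
Sum: 0.14813 + 0.04123 = 0.1894 bits.

0.1894 bits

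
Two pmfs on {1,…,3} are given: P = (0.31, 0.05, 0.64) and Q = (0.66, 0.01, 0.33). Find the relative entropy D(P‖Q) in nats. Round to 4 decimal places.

0.2701 nats

D(P‖Q) = Σ p·ln(p/q).
  0.31·ln(0.31/0.66) = -0.23426
  0.05·ln(0.05/0.01) = 0.08047
  0.64·ln(0.64/0.33) = 0.42392
D(P‖Q) = 0.2701 nats.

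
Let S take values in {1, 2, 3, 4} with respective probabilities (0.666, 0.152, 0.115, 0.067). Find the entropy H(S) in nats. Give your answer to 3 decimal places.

0.987 nats

H(S) = −Σ p·ln p.
  −(0.666)·ln(0.666) = 0.2707
  −(0.152)·ln(0.152) = 0.2863
  −(0.115)·ln(0.115) = 0.2487
  −(0.067)·ln(0.067) = 0.1811
Sum: 0.2707 + 0.2863 + 0.2487 + 0.1811 = 0.987 nats.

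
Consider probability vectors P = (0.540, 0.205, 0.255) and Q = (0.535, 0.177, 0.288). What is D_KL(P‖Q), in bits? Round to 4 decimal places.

D(P‖Q) = Σ p·log₂(p/q).
  0.540·log₂(0.540/0.535) = 0.00725
  0.205·log₂(0.205/0.177) = 0.04343
  0.255·log₂(0.255/0.288) = -0.04477
D(P‖Q) = 0.0059 bits.

0.0059 bits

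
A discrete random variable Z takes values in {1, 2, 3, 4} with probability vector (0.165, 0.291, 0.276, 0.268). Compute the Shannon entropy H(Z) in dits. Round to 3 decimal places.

H(Z) = −Σ p·log₁₀ p.
  −(0.165)·log₁₀(0.165) = 0.1291
  −(0.291)·log₁₀(0.291) = 0.1560
  −(0.276)·log₁₀(0.276) = 0.1543
  −(0.268)·log₁₀(0.268) = 0.1533
Sum: 0.1291 + 0.1560 + 0.1543 + 0.1533 = 0.593 dits.

0.593 dits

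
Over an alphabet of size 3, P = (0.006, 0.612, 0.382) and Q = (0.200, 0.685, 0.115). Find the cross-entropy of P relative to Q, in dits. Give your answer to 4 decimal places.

0.4636 dits

H(P,Q) = −Σ p·log₁₀ q.
  −0.006·log₁₀(0.200) = 0.00419
  −0.612·log₁₀(0.685) = 0.10056
  −0.382·log₁₀(0.115) = 0.35881
H(P,Q) = 0.4636 dits.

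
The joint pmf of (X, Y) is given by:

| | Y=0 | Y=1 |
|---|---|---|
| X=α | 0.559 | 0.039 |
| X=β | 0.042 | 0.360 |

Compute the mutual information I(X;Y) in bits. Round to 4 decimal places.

Marginals: p(X) = (0.5980, 0.4020), p(Y) = (0.6010, 0.3990).
I(X;Y) = Σ p(x,y)·log₂[p(x,y)/(p(x)p(y))].
  (α,0): 0.559·log₂(1.5554) = 0.35623
  (α,1): 0.039·log₂(0.1635) = -0.10191
  (β,0): 0.042·log₂(0.1738) = -0.10602
  (β,1): 0.360·log₂(2.2444) = 0.41988
Sum = 0.5682 bits.

0.5682 bits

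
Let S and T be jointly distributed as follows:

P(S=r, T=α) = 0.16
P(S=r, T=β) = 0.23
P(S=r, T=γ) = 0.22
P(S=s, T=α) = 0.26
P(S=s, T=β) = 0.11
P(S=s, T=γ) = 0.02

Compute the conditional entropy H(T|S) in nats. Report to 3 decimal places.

0.967 nats

Chain rule: H(T|S) = H(S,T) − H(S).
Marginals: p(S) = (0.6100, 0.3900), p(T) = (0.4200, 0.3400, 0.2400).
H(S,T) = 1.6356 nats; H(S) = 0.6687 nats.
H(T|S) = 1.6356 − 0.6687 = 0.967 nats.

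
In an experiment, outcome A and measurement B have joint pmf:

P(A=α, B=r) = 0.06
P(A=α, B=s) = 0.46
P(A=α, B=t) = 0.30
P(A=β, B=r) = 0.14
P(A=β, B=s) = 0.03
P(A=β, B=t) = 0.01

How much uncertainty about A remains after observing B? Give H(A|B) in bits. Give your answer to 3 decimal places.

Chain rule: H(A|B) = H(A,B) − H(B).
Marginals: p(A) = (0.8200, 0.1800), p(B) = (0.2000, 0.4900, 0.3100).
H(A,B) = 1.8953 bits; H(B) = 1.4925 bits.
H(A|B) = 1.8953 − 1.4925 = 0.403 bits.

0.403 bits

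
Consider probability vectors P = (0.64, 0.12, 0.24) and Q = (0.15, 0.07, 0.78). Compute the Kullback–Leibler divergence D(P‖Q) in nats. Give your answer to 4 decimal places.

0.7103 nats

D(P‖Q) = Σ p·ln(p/q).
  0.64·ln(0.64/0.15) = 0.92853
  0.12·ln(0.12/0.07) = 0.06468
  0.24·ln(0.24/0.78) = -0.28288
D(P‖Q) = 0.7103 nats.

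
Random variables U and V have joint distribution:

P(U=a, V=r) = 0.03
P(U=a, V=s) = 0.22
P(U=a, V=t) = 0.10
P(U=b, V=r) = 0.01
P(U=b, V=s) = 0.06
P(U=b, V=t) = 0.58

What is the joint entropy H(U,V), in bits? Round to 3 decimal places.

H(U,V) = −Σ p(x,y)·log₂ p(x,y) over all 6 cells.
  cell (a,r): −0.03·log₂0.03 = 0.1518
  cell (a,s): −0.22·log₂0.22 = 0.4806
  cell (a,t): −0.10·log₂0.10 = 0.3322
  cell (b,r): −0.01·log₂0.01 = 0.0664
  cell (b,s): −0.06·log₂0.06 = 0.2435
  cell (b,t): −0.58·log₂0.58 = 0.4558
Sum = 1.730 bits.

1.730 bits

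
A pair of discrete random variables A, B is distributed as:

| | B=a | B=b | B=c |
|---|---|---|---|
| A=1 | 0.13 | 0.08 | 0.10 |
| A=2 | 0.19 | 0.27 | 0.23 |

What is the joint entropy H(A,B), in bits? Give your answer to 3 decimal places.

H(A,B) = −Σ p(x,y)·log₂ p(x,y) over all 6 cells.
  cell (1,a): −0.13·log₂0.13 = 0.3826
  cell (1,b): −0.08·log₂0.08 = 0.2915
  cell (1,c): −0.10·log₂0.10 = 0.3322
  cell (2,a): −0.19·log₂0.19 = 0.4552
  cell (2,b): −0.27·log₂0.27 = 0.5100
  cell (2,c): −0.23·log₂0.23 = 0.4877
Sum = 2.459 bits.

2.459 bits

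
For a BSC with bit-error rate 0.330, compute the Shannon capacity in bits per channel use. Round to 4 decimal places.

Binary symmetric channel: C = 1 − h₂(ε) where h₂ is the binary entropy function.
h₂(0.330) = −0.330·log₂0.330 − 0.670·log₂0.670 = 0.9149.
C = 1 − 0.9149 = 0.0851 bits per channel use.

0.0851 bits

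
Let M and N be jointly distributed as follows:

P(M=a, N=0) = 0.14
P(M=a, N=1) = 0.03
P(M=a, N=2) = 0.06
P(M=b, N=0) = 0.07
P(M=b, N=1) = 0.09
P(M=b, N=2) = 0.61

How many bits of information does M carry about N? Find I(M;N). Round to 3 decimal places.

0.196 bits

Marginals: p(M) = (0.2300, 0.7700), p(N) = (0.2100, 0.1200, 0.6700).
I(M;N) = Σ p(x,y)·log₂[p(x,y)/(p(x)p(y))].
  (a,0): 0.14·log₂(2.8986) = 0.2149
  (a,1): 0.03·log₂(1.0870) = 0.0036
  (a,2): 0.06·log₂(0.3894) = -0.0816
  (b,0): 0.07·log₂(0.4329) = -0.0846
  (b,1): 0.09·log₂(0.9740) = -0.0034
  (b,2): 0.61·log₂(1.1824) = 0.1474
Sum = 0.196 bits.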